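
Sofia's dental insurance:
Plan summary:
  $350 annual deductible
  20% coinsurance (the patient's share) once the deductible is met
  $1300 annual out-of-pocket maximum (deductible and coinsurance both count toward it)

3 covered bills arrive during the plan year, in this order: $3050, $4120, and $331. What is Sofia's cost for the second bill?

$410

Claim 1 ($3050): $350 to deductible, leaving $2700; 20% of $2700 = $540. Patient pays $890; OOP now $890.
Claim 2 ($4120): deductible met; 20% of $4120 = $824. That would push OOP to $1714, over the $1300 cap, so patient pays $1300 − $890 = $410.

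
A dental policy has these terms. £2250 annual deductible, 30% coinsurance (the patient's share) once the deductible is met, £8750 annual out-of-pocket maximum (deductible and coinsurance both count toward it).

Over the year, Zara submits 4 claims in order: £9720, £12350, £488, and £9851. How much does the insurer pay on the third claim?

£341.60

#1 (£9720): £2250 to deductible, leaving £7470; patient's 30% is £2241. Cost to patient: £4491. OOP to date £4491. Plan pays £9720 − £4491 = £5229.
#2 (£12350): deductible met; 30% of £12350 = £3705. Cost to patient: £3705. OOP to date £8196. Plan pays £12350 − £3705 = £8645.
#3 (£488): 30% coinsurance on £488 = £146.40. Patient pays £146.40; OOP now £8342.40. Insurer: £488 − £146.40 = £341.60.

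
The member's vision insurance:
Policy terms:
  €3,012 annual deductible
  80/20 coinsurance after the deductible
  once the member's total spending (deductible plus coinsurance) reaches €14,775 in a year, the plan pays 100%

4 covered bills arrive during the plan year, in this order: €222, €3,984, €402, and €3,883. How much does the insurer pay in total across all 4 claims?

€4,383.20

#1 (€222): all of it applies to the deductible. Member owes €222 (running OOP €222). Insurer: €222 − €222 = €0.
#2 (€3,984): deductible takes €2,790, €1,194 remains; 20% of €1,194 = €238.80. Member owes €3,028.80 (running OOP €3,250.80). Plan pays €3,984 − €3,028.80 = €955.20.
#3 (€402): deductible met; 20% of €402 = €80.40. Cost to member: €80.40. OOP to date €3,331.20. Insurer: €402 − €80.40 = €321.60.
#4 (€3,883): 20% coinsurance on €3,883 = €776.60. Member owes €776.60 (running OOP €4,107.80). Insurer: €3,883 − €776.60 = €3,106.40.
Insurer total: €0 + €955.20 + €321.60 + €3,106.40 = €4,383.20.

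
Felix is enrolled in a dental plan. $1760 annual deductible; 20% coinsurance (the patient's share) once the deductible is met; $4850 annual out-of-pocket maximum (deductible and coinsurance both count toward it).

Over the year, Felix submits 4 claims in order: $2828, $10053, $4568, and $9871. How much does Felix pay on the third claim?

$865.80

#1 ($2828): deductible takes $1760, $1068 remains; patient's 20% is $213.60. Cost to patient: $1973.60. OOP to date $1973.60.
#2 ($10053): 20% coinsurance on $10053 = $2010.60. Cost to patient: $2010.60. OOP to date $3984.20.
#3 ($4568): deductible already satisfied, so patient's share is 20% × $4568 = $913.60. OOP would hit $4897.80 > $4850, so the cap limits the patient to $4850 − $3984.20 = $865.80.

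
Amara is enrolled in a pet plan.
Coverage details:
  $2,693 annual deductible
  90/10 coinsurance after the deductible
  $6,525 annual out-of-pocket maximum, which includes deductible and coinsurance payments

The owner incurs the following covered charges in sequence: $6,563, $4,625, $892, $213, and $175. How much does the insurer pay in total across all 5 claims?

$8,797.50

#1 ($6,563): deductible takes $2,693, $3,870 remains; owner's 10% is $387. Owner pays $3,080; OOP now $3,080. Plan pays $6,563 − $3,080 = $3,483.
#2 ($4,625): 10% coinsurance on $4,625 = $462.50. Owner owes $462.50 (running OOP $3,542.50). Insurer: $4,625 − $462.50 = $4,162.50.
#3 ($892): deductible met; 10% of $892 = $89.20. Owner pays $89.20; OOP now $3,631.70. Plan pays $892 − $89.20 = $802.80.
#4 ($213): deductible already satisfied, so owner's share is 10% × $213 = $21.30. Owner owes $21.30 (running OOP $3,653). Plan pays $213 − $21.30 = $191.70.
#5 ($175): 10% coinsurance on $175 = $17.50. Owner pays $17.50; OOP now $3,670.50. Insurer: $175 − $17.50 = $157.50.
Insurer total: $3,483 + $4,162.50 + $802.80 + $191.70 + $157.50 = $8,797.50.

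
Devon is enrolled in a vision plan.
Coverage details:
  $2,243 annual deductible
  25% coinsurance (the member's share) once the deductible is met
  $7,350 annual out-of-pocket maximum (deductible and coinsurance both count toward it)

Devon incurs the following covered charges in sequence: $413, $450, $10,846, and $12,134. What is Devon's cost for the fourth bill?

Bill 1, $413: fully absorbed by the deductible. Cost to member: $413. OOP to date $413.
Bill 2, $450: entire amount goes to the deductible. Member pays $450; OOP now $863.
Bill 3, $10,846: $1,380 finishes the deductible; $9,466 goes to coinsurance; 25% of $9,466 = $2,366.50. Member owes $3,746.50 (running OOP $4,609.50).
Bill 4, $12,134: 25% coinsurance on $12,134 = $3,033.50. Adding that to $4,609.50 gives $7,643, past the $7,350 cap; member pays only $7,350 − $4,609.50 = $2,740.50.

$2,740.50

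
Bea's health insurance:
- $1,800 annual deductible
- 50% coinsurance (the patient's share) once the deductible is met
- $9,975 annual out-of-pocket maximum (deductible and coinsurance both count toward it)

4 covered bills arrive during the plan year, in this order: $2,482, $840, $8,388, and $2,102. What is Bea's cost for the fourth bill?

#1 ($2,482): $1,800 to deductible, leaving $682; coinsurance $682 × 50% = $341. Cost to patient: $2,141. OOP to date $2,141.
#2 ($840): deductible met; 50% of $840 = $420. Patient pays $420; OOP now $2,561.
#3 ($8,388): 50% coinsurance on $8,388 = $4,194. Patient owes $4,194 (running OOP $6,755).
#4 ($2,102): 50% coinsurance on $2,102 = $1,051. Patient pays $1,051; OOP now $7,806.

$1,051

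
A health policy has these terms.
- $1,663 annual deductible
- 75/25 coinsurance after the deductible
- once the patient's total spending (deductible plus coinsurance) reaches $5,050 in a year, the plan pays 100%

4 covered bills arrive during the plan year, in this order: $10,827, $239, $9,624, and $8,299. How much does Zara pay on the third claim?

Claim 1 ($10,827): $1,663 finishes the deductible; $9,164 goes to coinsurance; 25% of $9,164 = $2,291. Patient pays $3,954; OOP now $3,954.
Claim 2 ($239): deductible already satisfied, so patient's share is 25% × $239 = $59.75. Patient owes $59.75 (running OOP $4,013.75).
Claim 3 ($9,624): 25% coinsurance on $9,624 = $2,406. Adding that to $4,013.75 gives $6,419.75, past the $5,050 cap; patient pays only $5,050 − $4,013.75 = $1,036.25.

$1,036.25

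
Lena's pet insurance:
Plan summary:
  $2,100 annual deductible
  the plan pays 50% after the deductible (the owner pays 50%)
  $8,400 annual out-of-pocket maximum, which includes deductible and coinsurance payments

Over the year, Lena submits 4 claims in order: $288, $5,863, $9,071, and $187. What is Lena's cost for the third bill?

Claim 1 ($288): fully absorbed by the deductible. Owner owes $288 (running OOP $288).
Claim 2 ($5,863): deductible takes $1,812, $4,051 remains; coinsurance $4,051 × 50% = $2,025.50. Owner pays $3,837.50; OOP now $4,125.50.
Claim 3 ($9,071): deductible already satisfied, so owner's share is 50% × $9,071 = $4,535.50. That would push OOP to $8,661, over the $8,400 cap, so owner pays $8,400 − $4,125.50 = $4,274.50.

$4,274.50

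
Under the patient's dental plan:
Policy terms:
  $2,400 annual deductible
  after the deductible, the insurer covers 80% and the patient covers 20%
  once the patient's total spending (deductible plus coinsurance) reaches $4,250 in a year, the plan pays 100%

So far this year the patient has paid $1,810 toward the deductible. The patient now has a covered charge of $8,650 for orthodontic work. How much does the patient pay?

$2,202

$1,810 of the $2,400 deductible is already met, leaving $590.
After the $590 deductible portion, $8,650 − $590 = $8,060 is subject to coinsurance.
Patient's 20% share of $8,060 is $1,612.
Patient responsibility before any cap: $590 + $1,612 = $2,202.
Total out-of-pocket so far would be $1,810 + $2,202 = $4,012, below the $4,250 cap — no reduction.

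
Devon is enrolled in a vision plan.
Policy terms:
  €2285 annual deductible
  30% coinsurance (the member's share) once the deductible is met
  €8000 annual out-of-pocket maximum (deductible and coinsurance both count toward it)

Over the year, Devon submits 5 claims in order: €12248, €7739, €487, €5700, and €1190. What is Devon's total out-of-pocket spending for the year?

€8000

Bill 1, €12248: €2285 to deductible, leaving €9963; coinsurance €9963 × 30% = €2988.90. Member owes €5273.90 (running OOP €5273.90).
Bill 2, €7739: deductible already satisfied, so member's share is 30% × €7739 = €2321.70. Member pays €2321.70; OOP now €7595.60.
Bill 3, €487: deductible already satisfied, so member's share is 30% × €487 = €146.10. Member owes €146.10 (running OOP €7741.70).
Bill 4, €5700: deductible met; 30% of €5700 = €1710. That would push OOP to €9451.70, over the €8000 cap, so member pays €8000 − €7741.70 = €258.30.
Bill 5, €1190: deductible met; 30% of €1190 = €357. OOP would hit €8357 > €8000, so the cap limits the member to €8000 − €8000 = €0.
Summing the member's payments: €5273.90 + €2321.70 + €146.10 + €258.30 + €0 = €8000.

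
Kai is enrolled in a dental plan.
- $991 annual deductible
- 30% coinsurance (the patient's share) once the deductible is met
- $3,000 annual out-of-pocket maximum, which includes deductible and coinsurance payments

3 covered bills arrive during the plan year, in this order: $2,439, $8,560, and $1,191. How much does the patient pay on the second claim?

$1,574.60

Claim 1 ($2,439): $991 finishes the deductible; $1,448 goes to coinsurance; patient's 30% is $434.40. Patient owes $1,425.40 (running OOP $1,425.40).
Claim 2 ($8,560): deductible already satisfied, so patient's share is 30% × $8,560 = $2,568. OOP would hit $3,993.40 > $3,000, so the cap limits the patient to $3,000 − $1,425.40 = $1,574.60.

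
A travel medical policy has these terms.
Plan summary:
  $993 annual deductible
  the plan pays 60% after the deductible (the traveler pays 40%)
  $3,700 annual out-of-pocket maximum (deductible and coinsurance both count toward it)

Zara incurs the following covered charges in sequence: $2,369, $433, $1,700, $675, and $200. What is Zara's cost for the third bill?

$680

Claim 1 — $2,369: deductible takes $993, $1,376 remains; 40% of $1,376 = $550.40. Traveler pays $1,543.40; OOP now $1,543.40.
Claim 2 — $433: 40% coinsurance on $433 = $173.20. Traveler pays $173.20; OOP now $1,716.60.
Claim 3 — $1,700: deductible already satisfied, so traveler's share is 40% × $1,700 = $680. Traveler owes $680 (running OOP $2,396.60).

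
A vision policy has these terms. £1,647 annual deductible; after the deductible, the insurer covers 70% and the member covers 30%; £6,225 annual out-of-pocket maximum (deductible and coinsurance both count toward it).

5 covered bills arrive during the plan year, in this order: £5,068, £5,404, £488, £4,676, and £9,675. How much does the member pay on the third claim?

Claim 1 — £5,068: £1,647 finishes the deductible; £3,421 goes to coinsurance; coinsurance £3,421 × 30% = £1,026.30. Cost to member: £2,673.30. OOP to date £2,673.30.
Claim 2 — £5,404: deductible met; 30% of £5,404 = £1,621.20. Cost to member: £1,621.20. OOP to date £4,294.50.
Claim 3 — £488: deductible met; 30% of £488 = £146.40. Member pays £146.40; OOP now £4,440.90.

£146.40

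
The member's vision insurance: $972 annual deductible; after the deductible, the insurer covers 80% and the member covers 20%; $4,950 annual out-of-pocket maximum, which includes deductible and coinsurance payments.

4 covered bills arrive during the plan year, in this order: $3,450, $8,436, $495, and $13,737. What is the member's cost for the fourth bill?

$1,696.20

Claim 1 — $3,450: $972 to deductible, leaving $2,478; 20% of $2,478 = $495.60. Cost to member: $1,467.60. OOP to date $1,467.60.
Claim 2 — $8,436: deductible already satisfied, so member's share is 20% × $8,436 = $1,687.20. Member pays $1,687.20; OOP now $3,154.80.
Claim 3 — $495: deductible already satisfied, so member's share is 20% × $495 = $99. Member pays $99; OOP now $3,253.80.
Claim 4 — $13,737: deductible met; 20% of $13,737 = $2,747.40. Adding that to $3,253.80 gives $6,001.20, past the $4,950 cap; member pays only $4,950 − $3,253.80 = $1,696.20.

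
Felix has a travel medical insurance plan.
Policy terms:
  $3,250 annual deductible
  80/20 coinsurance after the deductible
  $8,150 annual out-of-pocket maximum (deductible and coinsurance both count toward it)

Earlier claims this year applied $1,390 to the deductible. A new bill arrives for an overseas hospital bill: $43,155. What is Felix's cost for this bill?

$6,760

Remaining deductible: $3,250 − $1,390 = $1,860.
The remaining $41,295 (= $43,155 − $1,860) moves to coinsurance.
Traveler's 20% share of $41,295 is $8,259.
Traveler responsibility before any cap: $1,860 + $8,259 = $10,119.
Year-to-date out-of-pocket would reach $1,390 + $10,119 = $11,509, above the $8,150 maximum, so the traveler pays only $8,150 − $1,390 = $6,760.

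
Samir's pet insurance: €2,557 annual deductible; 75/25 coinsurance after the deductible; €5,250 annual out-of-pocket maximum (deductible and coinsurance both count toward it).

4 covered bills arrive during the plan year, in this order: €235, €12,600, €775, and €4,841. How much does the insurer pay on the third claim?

€651.50

Claim 1 (€235): all of it applies to the deductible. Owner pays €235; OOP now €235. Insurer: €235 − €235 = €0.
Claim 2 (€12,600): €2,322 to deductible, leaving €10,278; 25% of €10,278 = €2,569.50. Owner owes €4,891.50 (running OOP €5,126.50). Insurer: €12,600 − €4,891.50 = €7,708.50.
Claim 3 (€775): deductible met; 25% of €775 = €193.75. That would push OOP to €5,320.25, over the €5,250 cap, so owner pays €5,250 − €5,126.50 = €123.50. Plan pays €775 − €123.50 = €651.50.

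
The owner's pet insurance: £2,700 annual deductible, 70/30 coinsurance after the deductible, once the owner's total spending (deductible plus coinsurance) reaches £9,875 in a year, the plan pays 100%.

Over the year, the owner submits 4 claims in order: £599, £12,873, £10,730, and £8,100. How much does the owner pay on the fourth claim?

£724.40

Claim 1 — £599: fully absorbed by the deductible. Owner owes £599 (running OOP £599).
Claim 2 — £12,873: deductible takes £2,101, £10,772 remains; 30% of £10,772 = £3,231.60. Owner owes £5,332.60 (running OOP £5,931.60).
Claim 3 — £10,730: deductible already satisfied, so owner's share is 30% × £10,730 = £3,219. Owner owes £3,219 (running OOP £9,150.60).
Claim 4 — £8,100: deductible already satisfied, so owner's share is 30% × £8,100 = £2,430. That would push OOP to £11,580.60, over the £9,875 cap, so owner pays £9,875 − £9,150.60 = £724.40.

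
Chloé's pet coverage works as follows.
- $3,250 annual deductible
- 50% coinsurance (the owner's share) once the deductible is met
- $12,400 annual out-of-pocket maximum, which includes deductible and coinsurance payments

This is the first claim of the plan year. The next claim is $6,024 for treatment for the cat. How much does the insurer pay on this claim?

Nothing has been paid toward the $3,250 deductible, so the first $3,250 of this charge is applied there.
After the $3,250 deductible portion, $6,024 − $3,250 = $2,774 is subject to coinsurance.
Coinsurance: $2,774 × 50% = $1,387.
That puts the owner's cost at $3,250 + $1,387 = $4,637 before any cap.
Year-to-date out-of-pocket becomes $0 + $4,637 = $4,637, still under the $12,400 maximum, so no cap applies.
Insurer pays the balance: $6,024 − $4,637 = $1,387.

$1,387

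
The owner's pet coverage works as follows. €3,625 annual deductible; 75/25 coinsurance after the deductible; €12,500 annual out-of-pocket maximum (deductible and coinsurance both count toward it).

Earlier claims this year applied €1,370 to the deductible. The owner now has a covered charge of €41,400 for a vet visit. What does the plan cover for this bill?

€30,270

€1,370 of the €3,625 deductible is already met, leaving €2,255.
After the €2,255 deductible portion, €41,400 − €2,255 = €39,145 is subject to coinsurance.
Coinsurance: €39,145 × 25% = €9,786.25.
Owner responsibility before any cap: €2,255 + €9,786.25 = €12,041.25.
Year-to-date out-of-pocket would reach €1,370 + €12,041.25 = €13,411.25, above the €12,500 maximum, so the owner pays only €12,500 − €1,370 = €11,130.
The plan picks up €41,400 − €11,130 = €30,270.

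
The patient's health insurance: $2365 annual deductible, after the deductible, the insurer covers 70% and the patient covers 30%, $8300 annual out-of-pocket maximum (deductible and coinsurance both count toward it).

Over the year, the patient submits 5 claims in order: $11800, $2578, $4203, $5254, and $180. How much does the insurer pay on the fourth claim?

$4183.80

Claim 1 ($11800): deductible takes $2365, $9435 remains; coinsurance $9435 × 30% = $2830.50. Patient pays $5195.50; OOP now $5195.50. Plan pays $11800 − $5195.50 = $6604.50.
Claim 2 ($2578): 30% coinsurance on $2578 = $773.40. Cost to patient: $773.40. OOP to date $5968.90. Insurer: $2578 − $773.40 = $1804.60.
Claim 3 ($4203): 30% coinsurance on $4203 = $1260.90. Cost to patient: $1260.90. OOP to date $7229.80. Insurer: $4203 − $1260.90 = $2942.10.
Claim 4 ($5254): deductible met; 30% of $5254 = $1576.20. That would push OOP to $8806, over the $8300 cap, so patient pays $8300 − $7229.80 = $1070.20. Plan pays $5254 − $1070.20 = $4183.80.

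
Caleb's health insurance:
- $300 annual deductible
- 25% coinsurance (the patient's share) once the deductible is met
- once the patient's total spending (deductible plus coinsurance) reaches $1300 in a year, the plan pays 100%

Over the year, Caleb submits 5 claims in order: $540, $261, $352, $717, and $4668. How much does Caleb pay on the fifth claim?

Claim 1 ($540): $300 to deductible, leaving $240; coinsurance $240 × 25% = $60. Patient pays $360; OOP now $360.
Claim 2 ($261): deductible already satisfied, so patient's share is 25% × $261 = $65.25. Patient owes $65.25 (running OOP $425.25).
Claim 3 ($352): 25% coinsurance on $352 = $88. Patient owes $88 (running OOP $513.25).
Claim 4 ($717): 25% coinsurance on $717 = $179.25. Patient pays $179.25; OOP now $692.50.
Claim 5 ($4668): deductible met; 25% of $4668 = $1167. That would push OOP to $1859.50, over the $1300 cap, so patient pays $1300 − $692.50 = $607.50.

$607.50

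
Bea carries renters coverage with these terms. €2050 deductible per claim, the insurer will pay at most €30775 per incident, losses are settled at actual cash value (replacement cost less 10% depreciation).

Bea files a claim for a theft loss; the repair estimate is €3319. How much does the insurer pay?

At 10% depreciation, ACV = €3319 − €331.90 = €2987.10.
Subtract the deductible: €2987.10 − €2050 = €937.10.
€937.10 is within the €30775 limit, so the insurer pays €937.10.

€937.10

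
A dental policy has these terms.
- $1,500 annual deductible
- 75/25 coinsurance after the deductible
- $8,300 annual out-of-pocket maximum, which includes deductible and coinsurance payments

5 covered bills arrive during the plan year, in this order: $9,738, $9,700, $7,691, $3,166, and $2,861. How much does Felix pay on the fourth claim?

Claim 1 — $9,738: $1,500 finishes the deductible; $8,238 goes to coinsurance; patient's 25% is $2,059.50. Patient owes $3,559.50 (running OOP $3,559.50).
Claim 2 — $9,700: deductible already satisfied, so patient's share is 25% × $9,700 = $2,425. Patient pays $2,425; OOP now $5,984.50.
Claim 3 — $7,691: deductible already satisfied, so patient's share is 25% × $7,691 = $1,922.75. Patient pays $1,922.75; OOP now $7,907.25.
Claim 4 — $3,166: deductible already satisfied, so patient's share is 25% × $3,166 = $791.50. Adding that to $7,907.25 gives $8,698.75, past the $8,300 cap; patient pays only $8,300 − $7,907.25 = $392.75.

$392.75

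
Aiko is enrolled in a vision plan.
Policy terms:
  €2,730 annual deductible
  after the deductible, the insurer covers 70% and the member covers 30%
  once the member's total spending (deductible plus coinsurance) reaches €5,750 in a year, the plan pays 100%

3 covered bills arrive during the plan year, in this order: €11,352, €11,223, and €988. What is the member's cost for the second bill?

Claim 1 — €11,352: €2,730 to deductible, leaving €8,622; member's 30% is €2,586.60. Member pays €5,316.60; OOP now €5,316.60.
Claim 2 — €11,223: 30% coinsurance on €11,223 = €3,366.90. OOP would hit €8,683.50 > €5,750, so the cap limits the member to €5,750 − €5,316.60 = €433.40.

€433.40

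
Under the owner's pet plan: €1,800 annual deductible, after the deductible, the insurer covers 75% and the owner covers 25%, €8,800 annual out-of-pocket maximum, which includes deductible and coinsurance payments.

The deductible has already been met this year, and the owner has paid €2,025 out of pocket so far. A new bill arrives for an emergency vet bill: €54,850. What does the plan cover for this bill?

€48,075

With the deductible met, the entire €54,850 is subject to coinsurance.
25% of €54,850 = €13,712.50 falls to the owner.
Adding €13,712.50 to the €2,025 already spent would give €15,737.50, which exceeds the €8,800 cap; the owner pays just €8,800 − €2,025 = €6,775.
Insurer pays the balance: €54,850 − €6,775 = €48,075.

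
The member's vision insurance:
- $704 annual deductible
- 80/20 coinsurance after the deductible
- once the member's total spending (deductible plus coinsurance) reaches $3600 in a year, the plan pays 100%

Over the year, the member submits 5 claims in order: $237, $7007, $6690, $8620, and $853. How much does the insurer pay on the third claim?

Bill 1, $237: entire amount goes to the deductible. Cost to member: $237. OOP to date $237. Plan pays $237 − $237 = $0.
Bill 2, $7007: $467 to deductible, leaving $6540; member's 20% is $1308. Cost to member: $1775. OOP to date $2012. Insurer: $7007 − $1775 = $5232.
Bill 3, $6690: deductible already satisfied, so member's share is 20% × $6690 = $1338. Member pays $1338; OOP now $3350. Insurer: $6690 − $1338 = $5352.

$5352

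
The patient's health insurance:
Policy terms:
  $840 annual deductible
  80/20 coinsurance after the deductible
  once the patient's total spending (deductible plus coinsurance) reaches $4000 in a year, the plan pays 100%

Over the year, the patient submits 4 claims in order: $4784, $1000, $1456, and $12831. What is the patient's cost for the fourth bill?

$1880

Bill 1, $4784: $840 finishes the deductible; $3944 goes to coinsurance; 20% of $3944 = $788.80. Patient pays $1628.80; OOP now $1628.80.
Bill 2, $1000: 20% coinsurance on $1000 = $200. Cost to patient: $200. OOP to date $1828.80.
Bill 3, $1456: deductible already satisfied, so patient's share is 20% × $1456 = $291.20. Patient owes $291.20 (running OOP $2120).
Bill 4, $12831: 20% coinsurance on $12831 = $2566.20. That would push OOP to $4686.20, over the $4000 cap, so patient pays $4000 − $2120 = $1880.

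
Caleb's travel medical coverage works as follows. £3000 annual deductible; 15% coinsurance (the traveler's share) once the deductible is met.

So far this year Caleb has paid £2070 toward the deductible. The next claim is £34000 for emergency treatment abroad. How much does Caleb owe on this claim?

Deductible still to meet: £3000 − £2070 = £930.
That leaves £34000 − £930 = £33070 for coinsurance.
15% of £33070 = £4960.50 falls to the traveler.
That puts the traveler's cost at £930 + £4960.50 = £5890.50.

£5890.50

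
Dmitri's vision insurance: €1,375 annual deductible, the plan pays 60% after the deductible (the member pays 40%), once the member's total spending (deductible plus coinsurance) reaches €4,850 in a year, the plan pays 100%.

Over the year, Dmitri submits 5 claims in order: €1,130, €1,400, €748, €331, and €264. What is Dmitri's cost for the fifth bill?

€105.60

Bill 1, €1,130: fully absorbed by the deductible. Member pays €1,130; OOP now €1,130.
Bill 2, €1,400: €245 finishes the deductible; €1,155 goes to coinsurance; coinsurance €1,155 × 40% = €462. Member pays €707; OOP now €1,837.
Bill 3, €748: deductible already satisfied, so member's share is 40% × €748 = €299.20. Member pays €299.20; OOP now €2,136.20.
Bill 4, €331: deductible already satisfied, so member's share is 40% × €331 = €132.40. Cost to member: €132.40. OOP to date €2,268.60.
Bill 5, €264: 40% coinsurance on €264 = €105.60. Cost to member: €105.60. OOP to date €2,374.20.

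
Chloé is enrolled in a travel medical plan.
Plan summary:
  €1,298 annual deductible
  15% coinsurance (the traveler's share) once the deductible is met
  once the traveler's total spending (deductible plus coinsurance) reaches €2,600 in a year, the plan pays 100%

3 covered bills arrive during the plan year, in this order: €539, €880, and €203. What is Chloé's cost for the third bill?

Bill 1, €539: all of it applies to the deductible. Traveler pays €539; OOP now €539.
Bill 2, €880: €759 to deductible, leaving €121; coinsurance €121 × 15% = €18.15. Traveler owes €777.15 (running OOP €1,316.15).
Bill 3, €203: deductible met; 15% of €203 = €30.45. Cost to traveler: €30.45. OOP to date €1,346.60.

€30.45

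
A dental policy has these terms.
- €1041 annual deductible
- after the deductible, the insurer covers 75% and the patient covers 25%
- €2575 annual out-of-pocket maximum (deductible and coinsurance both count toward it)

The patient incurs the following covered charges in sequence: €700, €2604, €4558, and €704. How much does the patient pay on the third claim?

€968.25

Bill 1, €700: all of it applies to the deductible. Patient owes €700 (running OOP €700).
Bill 2, €2604: €341 to deductible, leaving €2263; coinsurance €2263 × 25% = €565.75. Patient pays €906.75; OOP now €1606.75.
Bill 3, €4558: deductible met; 25% of €4558 = €1139.50. OOP would hit €2746.25 > €2575, so the cap limits the patient to €2575 − €1606.75 = €968.25.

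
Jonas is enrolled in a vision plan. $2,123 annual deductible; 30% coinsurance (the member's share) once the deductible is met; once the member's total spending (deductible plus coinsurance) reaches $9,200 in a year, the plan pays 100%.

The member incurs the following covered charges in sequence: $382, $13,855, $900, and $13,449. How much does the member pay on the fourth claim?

$3,172.80

Bill 1, $382: fully absorbed by the deductible. Member pays $382; OOP now $382.
Bill 2, $13,855: deductible takes $1,741, $12,114 remains; member's 30% is $3,634.20. Cost to member: $5,375.20. OOP to date $5,757.20.
Bill 3, $900: deductible already satisfied, so member's share is 30% × $900 = $270. Member owes $270 (running OOP $6,027.20).
Bill 4, $13,449: 30% coinsurance on $13,449 = $4,034.70. Adding that to $6,027.20 gives $10,061.90, past the $9,200 cap; member pays only $9,200 − $6,027.20 = $3,172.80.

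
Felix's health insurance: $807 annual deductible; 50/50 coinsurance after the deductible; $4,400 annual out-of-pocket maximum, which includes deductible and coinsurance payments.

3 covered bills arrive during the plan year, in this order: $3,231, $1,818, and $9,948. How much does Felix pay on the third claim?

Claim 1 — $3,231: $807 to deductible, leaving $2,424; patient's 50% is $1,212. Patient owes $2,019 (running OOP $2,019).
Claim 2 — $1,818: deductible met; 50% of $1,818 = $909. Patient owes $909 (running OOP $2,928).
Claim 3 — $9,948: deductible already satisfied, so patient's share is 50% × $9,948 = $4,974. OOP would hit $7,902 > $4,400, so the cap limits the patient to $4,400 − $2,928 = $1,472.

$1,472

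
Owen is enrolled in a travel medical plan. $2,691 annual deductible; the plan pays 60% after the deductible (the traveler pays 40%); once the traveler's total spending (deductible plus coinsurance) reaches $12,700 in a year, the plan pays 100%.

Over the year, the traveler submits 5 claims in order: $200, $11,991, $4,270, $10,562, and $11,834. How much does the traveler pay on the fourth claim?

Claim 1 ($200): entire amount goes to the deductible. Cost to traveler: $200. OOP to date $200.
Claim 2 ($11,991): $2,491 finishes the deductible; $9,500 goes to coinsurance; coinsurance $9,500 × 40% = $3,800. Traveler owes $6,291 (running OOP $6,491).
Claim 3 ($4,270): 40% coinsurance on $4,270 = $1,708. Cost to traveler: $1,708. OOP to date $8,199.
Claim 4 ($10,562): deductible already satisfied, so traveler's share is 40% × $10,562 = $4,224.80. Cost to traveler: $4,224.80. OOP to date $12,423.80.

$4,224.80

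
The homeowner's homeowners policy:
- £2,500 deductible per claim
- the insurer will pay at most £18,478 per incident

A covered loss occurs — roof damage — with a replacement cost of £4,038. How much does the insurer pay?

£1,538

After the deductible, £4,038 − £2,500 = £1,538 remains.
That's under the £18,478 cap, so the insurer reimburses the full £1,538.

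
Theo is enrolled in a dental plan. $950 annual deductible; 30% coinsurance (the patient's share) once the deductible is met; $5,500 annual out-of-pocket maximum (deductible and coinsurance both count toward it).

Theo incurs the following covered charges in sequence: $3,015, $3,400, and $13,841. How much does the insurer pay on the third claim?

Bill 1, $3,015: $950 to deductible, leaving $2,065; patient's 30% is $619.50. Patient owes $1,569.50 (running OOP $1,569.50). Plan pays $3,015 − $1,569.50 = $1,445.50.
Bill 2, $3,400: deductible already satisfied, so patient's share is 30% × $3,400 = $1,020. Cost to patient: $1,020. OOP to date $2,589.50. Insurer: $3,400 − $1,020 = $2,380.
Bill 3, $13,841: deductible met; 30% of $13,841 = $4,152.30. Adding that to $2,589.50 gives $6,741.80, past the $5,500 cap; patient pays only $5,500 − $2,589.50 = $2,910.50. Insurer: $13,841 − $2,910.50 = $10,930.50.

$10,930.50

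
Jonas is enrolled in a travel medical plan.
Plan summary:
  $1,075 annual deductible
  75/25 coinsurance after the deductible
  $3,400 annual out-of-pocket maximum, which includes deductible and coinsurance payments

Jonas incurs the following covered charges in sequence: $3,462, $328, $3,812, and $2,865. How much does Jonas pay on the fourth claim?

$693.25

Claim 1 — $3,462: $1,075 finishes the deductible; $2,387 goes to coinsurance; coinsurance $2,387 × 25% = $596.75. Traveler pays $1,671.75; OOP now $1,671.75.
Claim 2 — $328: 25% coinsurance on $328 = $82. Traveler pays $82; OOP now $1,753.75.
Claim 3 — $3,812: 25% coinsurance on $3,812 = $953. Traveler pays $953; OOP now $2,706.75.
Claim 4 — $2,865: deductible met; 25% of $2,865 = $716.25. That would push OOP to $3,423, over the $3,400 cap, so traveler pays $3,400 − $2,706.75 = $693.25.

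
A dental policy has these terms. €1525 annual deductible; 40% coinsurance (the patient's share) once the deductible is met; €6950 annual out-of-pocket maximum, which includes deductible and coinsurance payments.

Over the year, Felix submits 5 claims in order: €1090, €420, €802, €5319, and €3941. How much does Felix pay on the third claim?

Bill 1, €1090: fully absorbed by the deductible. Patient owes €1090 (running OOP €1090).
Bill 2, €420: entire amount goes to the deductible. Patient owes €420 (running OOP €1510).
Bill 3, €802: deductible takes €15, €787 remains; patient's 40% is €314.80. Patient owes €329.80 (running OOP €1839.80).

€329.80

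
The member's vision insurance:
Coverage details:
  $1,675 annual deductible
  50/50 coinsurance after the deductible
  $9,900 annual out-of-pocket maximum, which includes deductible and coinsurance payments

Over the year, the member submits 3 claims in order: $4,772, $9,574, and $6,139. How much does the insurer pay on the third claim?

Claim 1 ($4,772): $1,675 to deductible, leaving $3,097; 50% of $3,097 = $1,548.50. Cost to member: $3,223.50. OOP to date $3,223.50. Plan pays $4,772 − $3,223.50 = $1,548.50.
Claim 2 ($9,574): deductible already satisfied, so member's share is 50% × $9,574 = $4,787. Member owes $4,787 (running OOP $8,010.50). Insurer: $9,574 − $4,787 = $4,787.
Claim 3 ($6,139): deductible already satisfied, so member's share is 50% × $6,139 = $3,069.50. Adding that to $8,010.50 gives $11,080, past the $9,900 cap; member pays only $9,900 − $8,010.50 = $1,889.50. Plan pays $6,139 − $1,889.50 = $4,249.50.

$4,249.50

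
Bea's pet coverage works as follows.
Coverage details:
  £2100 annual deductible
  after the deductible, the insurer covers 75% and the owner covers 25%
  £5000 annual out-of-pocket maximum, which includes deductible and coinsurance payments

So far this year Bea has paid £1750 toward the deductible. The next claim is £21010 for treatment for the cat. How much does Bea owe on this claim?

£3250

Remaining deductible: £2100 − £1750 = £350.
After the £350 deductible portion, £21010 − £350 = £20660 is subject to coinsurance.
25% of £20660 = £5165 falls to the owner.
That puts the owner's cost at £350 + £5165 = £5515 before any cap.
Year-to-date out-of-pocket would reach £1750 + £5515 = £7265, above the £5000 maximum, so the owner pays only £5000 − £1750 = £3250.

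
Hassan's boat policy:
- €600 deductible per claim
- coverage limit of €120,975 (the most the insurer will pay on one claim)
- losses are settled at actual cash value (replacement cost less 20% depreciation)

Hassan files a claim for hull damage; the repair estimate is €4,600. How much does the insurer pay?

€3,080

At 20% depreciation, ACV = €4,600 − €920 = €3,680.
Less the €600 deductible: €3,680 − €600 = €3,080.
That's under the €120,975 cap, so the insurer reimburses the full €3,080.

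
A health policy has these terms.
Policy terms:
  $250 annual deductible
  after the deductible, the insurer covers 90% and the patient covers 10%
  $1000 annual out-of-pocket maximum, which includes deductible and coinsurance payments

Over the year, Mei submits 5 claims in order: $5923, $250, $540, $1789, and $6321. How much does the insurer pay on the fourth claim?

$1685.30

Claim 1 ($5923): $250 finishes the deductible; $5673 goes to coinsurance; patient's 10% is $567.30. Patient pays $817.30; OOP now $817.30. Insurer: $5923 − $817.30 = $5105.70.
Claim 2 ($250): deductible met; 10% of $250 = $25. Patient owes $25 (running OOP $842.30). Plan pays $250 − $25 = $225.
Claim 3 ($540): deductible already satisfied, so patient's share is 10% × $540 = $54. Cost to patient: $54. OOP to date $896.30. Insurer: $540 − $54 = $486.
Claim 4 ($1789): deductible already satisfied, so patient's share is 10% × $1789 = $178.90. OOP would hit $1075.20 > $1000, so the cap limits the patient to $1000 − $896.30 = $103.70. Insurer: $1789 − $103.70 = $1685.30.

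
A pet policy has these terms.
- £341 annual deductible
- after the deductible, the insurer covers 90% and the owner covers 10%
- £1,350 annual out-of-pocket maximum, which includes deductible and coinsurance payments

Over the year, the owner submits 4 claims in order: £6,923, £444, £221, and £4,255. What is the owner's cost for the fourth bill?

£284.30

Claim 1 (£6,923): £341 to deductible, leaving £6,582; owner's 10% is £658.20. Owner owes £999.20 (running OOP £999.20).
Claim 2 (£444): deductible met; 10% of £444 = £44.40. Owner owes £44.40 (running OOP £1,043.60).
Claim 3 (£221): deductible already satisfied, so owner's share is 10% × £221 = £22.10. Cost to owner: £22.10. OOP to date £1,065.70.
Claim 4 (£4,255): deductible already satisfied, so owner's share is 10% × £4,255 = £425.50. Adding that to £1,065.70 gives £1,491.20, past the £1,350 cap; owner pays only £1,350 − £1,065.70 = £284.30.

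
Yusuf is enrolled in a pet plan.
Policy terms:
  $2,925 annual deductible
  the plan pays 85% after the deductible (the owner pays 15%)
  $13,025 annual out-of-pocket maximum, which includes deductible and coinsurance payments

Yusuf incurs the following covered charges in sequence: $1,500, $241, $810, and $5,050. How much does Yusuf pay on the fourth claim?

Claim 1 ($1,500): all of it applies to the deductible. Owner pays $1,500; OOP now $1,500.
Claim 2 ($241): fully absorbed by the deductible. Cost to owner: $241. OOP to date $1,741.
Claim 3 ($810): all of it applies to the deductible. Owner owes $810 (running OOP $2,551).
Claim 4 ($5,050): deductible takes $374, $4,676 remains; owner's 15% is $701.40. Owner owes $1,075.40 (running OOP $3,626.40).

$1,075.40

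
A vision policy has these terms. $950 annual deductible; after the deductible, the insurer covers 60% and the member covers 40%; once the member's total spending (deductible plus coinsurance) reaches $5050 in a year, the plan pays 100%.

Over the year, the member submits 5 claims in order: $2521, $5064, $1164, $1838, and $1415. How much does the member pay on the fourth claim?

Claim 1 ($2521): $950 to deductible, leaving $1571; 40% of $1571 = $628.40. Member owes $1578.40 (running OOP $1578.40).
Claim 2 ($5064): deductible already satisfied, so member's share is 40% × $5064 = $2025.60. Cost to member: $2025.60. OOP to date $3604.
Claim 3 ($1164): deductible met; 40% of $1164 = $465.60. Member owes $465.60 (running OOP $4069.60).
Claim 4 ($1838): deductible already satisfied, so member's share is 40% × $1838 = $735.20. Member owes $735.20 (running OOP $4804.80).

$735.20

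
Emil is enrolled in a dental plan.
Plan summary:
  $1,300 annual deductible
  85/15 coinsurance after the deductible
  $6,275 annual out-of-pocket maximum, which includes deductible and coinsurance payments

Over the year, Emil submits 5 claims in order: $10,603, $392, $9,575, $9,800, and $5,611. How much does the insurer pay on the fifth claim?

$4,996.50

Claim 1 ($10,603): deductible takes $1,300, $9,303 remains; 15% of $9,303 = $1,395.45. Cost to patient: $2,695.45. OOP to date $2,695.45. Insurer: $10,603 − $2,695.45 = $7,907.55.
Claim 2 ($392): 15% coinsurance on $392 = $58.80. Cost to patient: $58.80. OOP to date $2,754.25. Plan pays $392 − $58.80 = $333.20.
Claim 3 ($9,575): 15% coinsurance on $9,575 = $1,436.25. Patient pays $1,436.25; OOP now $4,190.50. Plan pays $9,575 − $1,436.25 = $8,138.75.
Claim 4 ($9,800): deductible met; 15% of $9,800 = $1,470. Patient pays $1,470; OOP now $5,660.50. Plan pays $9,800 − $1,470 = $8,330.
Claim 5 ($5,611): deductible met; 15% of $5,611 = $841.65. That would push OOP to $6,502.15, over the $6,275 cap, so patient pays $6,275 − $5,660.50 = $614.50. Plan pays $5,611 − $614.50 = $4,996.50.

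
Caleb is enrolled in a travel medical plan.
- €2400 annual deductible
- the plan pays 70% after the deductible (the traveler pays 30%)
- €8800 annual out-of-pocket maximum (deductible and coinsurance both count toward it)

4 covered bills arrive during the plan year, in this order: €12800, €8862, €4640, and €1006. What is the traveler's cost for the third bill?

€621.40

Claim 1 — €12800: €2400 to deductible, leaving €10400; traveler's 30% is €3120. Traveler owes €5520 (running OOP €5520).
Claim 2 — €8862: 30% coinsurance on €8862 = €2658.60. Traveler pays €2658.60; OOP now €8178.60.
Claim 3 — €4640: deductible already satisfied, so traveler's share is 30% × €4640 = €1392. Adding that to €8178.60 gives €9570.60, past the €8800 cap; traveler pays only €8800 − €8178.60 = €621.40.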